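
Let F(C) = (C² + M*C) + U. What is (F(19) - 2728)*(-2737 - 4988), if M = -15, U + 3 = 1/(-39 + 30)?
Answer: 61532200/3 ≈ 2.0511e+7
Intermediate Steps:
U = -28/9 (U = -3 + 1/(-39 + 30) = -3 + 1/(-9) = -3 - ⅑ = -28/9 ≈ -3.1111)
F(C) = -28/9 + C² - 15*C (F(C) = (C² - 15*C) - 28/9 = -28/9 + C² - 15*C)
(F(19) - 2728)*(-2737 - 4988) = ((-28/9 + 19² - 15*19) - 2728)*(-2737 - 4988) = ((-28/9 + 361 - 285) - 2728)*(-7725) = (656/9 - 2728)*(-7725) = -23896/9*(-7725) = 61532200/3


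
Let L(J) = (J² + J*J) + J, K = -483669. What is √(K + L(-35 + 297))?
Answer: I*√346119 ≈ 588.32*I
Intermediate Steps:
L(J) = J + 2*J² (L(J) = (J² + J²) + J = 2*J² + J = J + 2*J²)
√(K + L(-35 + 297)) = √(-483669 + (-35 + 297)*(1 + 2*(-35 + 297))) = √(-483669 + 262*(1 + 2*262)) = √(-483669 + 262*(1 + 524)) = √(-483669 + 262*525) = √(-483669 + 137550) = √(-346119) = I*√346119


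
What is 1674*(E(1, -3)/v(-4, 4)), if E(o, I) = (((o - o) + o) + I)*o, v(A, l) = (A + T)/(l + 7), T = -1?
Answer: 36828/5 ≈ 7365.6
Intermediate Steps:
v(A, l) = (-1 + A)/(7 + l) (v(A, l) = (A - 1)/(l + 7) = (-1 + A)/(7 + l))
E(o, I) = o*(I + o) (E(o, I) = ((0 + o) + I)*o = (o + I)*o = (I + o)*o = o*(I + o))
1674*(E(1, -3)/v(-4, 4)) = 1674*((1*(-3 + 1))/(((-1 - 4)/(7 + 4)))) = 1674*((1*(-2))/((-5/11))) = 1674*(-2/((1/11)*(-5))) = 1674*(-2/(-5/11)) = 1674*(-2*(-11/5)) = 1674*(22/5) = 36828/5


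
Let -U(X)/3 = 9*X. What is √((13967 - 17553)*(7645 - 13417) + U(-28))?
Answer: 2*√5174787 ≈ 4549.6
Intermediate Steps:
U(X) = -27*X
√((13967 - 17553)*(7645 - 13417) + U(-28)) = √((13967 - 17553)*(7645 - 13417) - 27*(-28)) = √(-3586*(-5772) + 756) = √(20698392 + 756) = √20699148 = 2*√5174787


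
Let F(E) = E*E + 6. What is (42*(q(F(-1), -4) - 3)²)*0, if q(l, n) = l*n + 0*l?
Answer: 0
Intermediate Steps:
F(E) = 6 + E² (F(E) = E² + 6 = 6 + E²)
q(l, n) = l*n (q(l, n) = l*n + 0 = l*n)
(42*(q(F(-1), -4) - 3)²)*0 = (42*((6 + (-1)²)*(-4) - 3)²)*0 = (42*((6 + 1)*(-4) - 3)²)*0 = (42*(7*(-4) - 3)²)*0 = (42*(-28 - 3)²)*0 = (42*(-31)²)*0 = (42*961)*0 = 40362*0 = 0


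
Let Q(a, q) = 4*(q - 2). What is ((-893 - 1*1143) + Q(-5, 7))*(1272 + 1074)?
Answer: -4729536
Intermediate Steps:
Q(a, q) = -8 + 4*q (Q(a, q) = 4*(-2 + q) = -8 + 4*q)
((-893 - 1*1143) + Q(-5, 7))*(1272 + 1074) = ((-893 - 1*1143) + (-8 + 4*7))*(1272 + 1074) = ((-893 - 1143) + (-8 + 28))*2346 = (-2036 + 20)*2346 = -2016*2346 = -4729536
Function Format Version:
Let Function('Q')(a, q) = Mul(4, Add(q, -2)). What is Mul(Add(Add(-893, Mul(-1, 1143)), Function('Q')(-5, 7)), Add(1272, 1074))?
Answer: -4729536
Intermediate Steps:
Function('Q')(a, q) = Add(-8, Mul(4, q)) (Function('Q')(a, q) = Mul(4, Add(-2, q)) = Add(-8, Mul(4, q)))
Mul(Add(Add(-893, Mul(-1, 1143)), Function('Q')(-5, 7)), Add(1272, 1074)) = Mul(Add(Add(-893, Mul(-1, 1143)), Add(-8, Mul(4, 7))), Add(1272, 1074)) = Mul(Add(Add(-893, -1143), Add(-8, 28)), 2346) = Mul(Add(-2036, 20), 2346) = Mul(-2016, 2346) = -4729536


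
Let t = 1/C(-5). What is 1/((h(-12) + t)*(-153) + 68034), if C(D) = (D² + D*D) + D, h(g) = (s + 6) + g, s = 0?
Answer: 5/344743 ≈ 1.4504e-5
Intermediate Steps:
h(g) = 6 + g (h(g) = (0 + 6) + g = 6 + g)
C(D) = D + 2*D² (C(D) = (D² + D²) + D = 2*D² + D = D + 2*D²)
t = 1/45 (t = 1/(-5*(1 + 2*(-5))) = 1/(-5*(1 - 10)) = 1/(-5*(-9)) = 1/45 ≈ 0.022222)
1/((h(-12) + t)*(-153) + 68034) = 1/(((6 - 12) + 1/45)*(-153) + 68034) = 1/((-6 + 1/45)*(-153) + 68034) = 1/(-269/45*(-153) + 68034) = 1/(4573/5 + 68034) = 1/(344743/5) = 5/344743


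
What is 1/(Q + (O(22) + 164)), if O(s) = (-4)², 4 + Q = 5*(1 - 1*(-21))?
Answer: 1/286 ≈ 0.0034965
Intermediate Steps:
Q = 106 (Q = -4 + 5*(1 - 1*(-21)) = -4 + 5*(1 + 21) = -4 + 5*22 = -4 + 110 = 106)
O(s) = 16
1/(Q + (O(22) + 164)) = 1/(106 + (16 + 164)) = 1/(106 + 180) = 1/286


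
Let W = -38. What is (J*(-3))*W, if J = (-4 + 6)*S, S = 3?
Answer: 684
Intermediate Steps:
J = 6 (J = (-4 + 6)*3 = 2*3 = 6)
(J*(-3))*W = (6*(-3))*(-38) = -18*(-38) = 684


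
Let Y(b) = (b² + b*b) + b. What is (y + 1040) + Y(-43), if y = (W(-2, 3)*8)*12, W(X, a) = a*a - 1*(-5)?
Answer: 6039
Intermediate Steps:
W(X, a) = 5 + a² (W(X, a) = a² + 5 = 5 + a²)
Y(b) = b + 2*b² (Y(b) = (b² + b²) + b = 2*b² + b = b + 2*b²)
y = 1344 (y = ((5 + 3²)*8)*12 = ((5 + 9)*8)*12 = (14*8)*12 = 112*12 = 1344)
(y + 1040) + Y(-43) = (1344 + 1040) - 43*(1 + 2*(-43)) = 2384 - 43*(1 - 86) = 2384 - 43*(-85) = 2384 + 3655 = 6039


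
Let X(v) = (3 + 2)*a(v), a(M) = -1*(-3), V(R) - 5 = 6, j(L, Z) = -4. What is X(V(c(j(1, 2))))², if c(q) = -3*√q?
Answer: 225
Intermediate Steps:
V(R) = 11 (V(R) = 5 + 6 = 11)
a(M) = 3
X(v) = 15 (X(v) = (3 + 2)*3 = 5*3 = 15)
X(V(c(j(1, 2))))² = 15² = 225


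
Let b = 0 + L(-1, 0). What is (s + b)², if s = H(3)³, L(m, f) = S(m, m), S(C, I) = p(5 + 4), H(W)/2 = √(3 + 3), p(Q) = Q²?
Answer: 20385 + 7776*√6 ≈ 39432.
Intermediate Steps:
H(W) = 2*√6 (H(W) = 2*√(3 + 3) = 2*√6)
S(C, I) = 81 (S(C, I) = (5 + 4)² = 9² = 81)
L(m, f) = 81
s = 48*√6 (s = (2*√6)³ = 48*√6 ≈ 117.58)
b = 81 (b = 0 + 81 = 81)
(s + b)² = (48*√6 + 81)² = (81 + 48*√6)²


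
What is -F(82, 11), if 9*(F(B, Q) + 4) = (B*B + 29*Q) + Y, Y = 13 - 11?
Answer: -7009/9 ≈ -778.78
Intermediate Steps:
Y = 2
F(B, Q) = -34/9 + B²/9 + 29*Q/9 (F(B, Q) = -4 + ((B*B + 29*Q) + 2)/9 = -4 + ((B² + 29*Q) + 2)/9 = -4 + (2 + B² + 29*Q)/9 = -4 + (2/9 + B²/9 + 29*Q/9) = -34/9 + B²/9 + 29*Q/9)
-F(82, 11) = -(-34/9 + (⅑)*82² + (29/9)*11) = -(-34/9 + (⅑)*6724 + 319/9) = -(-34/9 + 6724/9 + 319/9) = -1*7009/9 = -7009/9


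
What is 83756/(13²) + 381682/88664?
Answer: 3745323121/7492108 ≈ 499.90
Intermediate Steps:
83756/(13²) + 381682/88664 = 83756/169 + 381682*(1/88664) = 83756*(1/169) + 190841/44332 = 83756/169 + 190841/44332 = 3745323121/7492108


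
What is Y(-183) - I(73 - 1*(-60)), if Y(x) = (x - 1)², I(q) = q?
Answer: 33723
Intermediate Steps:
Y(x) = (-1 + x)²
Y(-183) - I(73 - 1*(-60)) = (-1 - 183)² - (73 - 1*(-60)) = (-184)² - (73 + 60) = 33856 - 1*133 = 33856 - 133 = 33723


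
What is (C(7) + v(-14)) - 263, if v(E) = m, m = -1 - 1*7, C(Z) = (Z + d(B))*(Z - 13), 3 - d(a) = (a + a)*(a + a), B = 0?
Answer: -331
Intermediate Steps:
d(a) = 3 - 4*a² (d(a) = 3 - (a + a)*(a + a) = 3 - 2*a*2*a = 3 - 4*a²)
C(Z) = (-13 + Z)*(3 + Z) (C(Z) = (Z + (3 - 4*0²))*(Z - 13) = (Z + (3 - 4*0))*(-13 + Z) = (Z + (3 + 0))*(-13 + Z) = (Z + 3)*(-13 + Z) = (3 + Z)*(-13 + Z) = (-13 + Z)*(3 + Z))
m = -8 (m = -1 - 7 = -8)
v(E) = -8
(C(7) + v(-14)) - 263 = ((-39 + 7² - 10*7) - 8) - 263 = ((-39 + 49 - 70) - 8) - 263 = (-60 - 8) - 263 = -68 - 263 = -331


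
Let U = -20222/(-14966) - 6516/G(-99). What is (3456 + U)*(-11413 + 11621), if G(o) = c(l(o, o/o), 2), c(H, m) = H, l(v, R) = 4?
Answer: 2845762816/7483 ≈ 3.8030e+5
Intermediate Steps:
G(o) = 4
U = -12179696/7483 (U = -20222/(-14966) - 6516/4 = -20222*(-1/14966) - 6516*1/4 = 10111/7483 - 1629 = -12179696/7483 ≈ -1627.6)
(3456 + U)*(-11413 + 11621) = (3456 - 12179696/7483)*(-11413 + 11621) = (13681552/7483)*208 = 2845762816/7483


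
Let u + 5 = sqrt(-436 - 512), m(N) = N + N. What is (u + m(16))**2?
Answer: -219 + 108*I*sqrt(237) ≈ -219.0 + 1662.6*I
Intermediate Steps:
m(N) = 2*N
u = -5 + 2*I*sqrt(237) (u = -5 + sqrt(-436 - 512) = -5 + sqrt(-948) = -5 + 2*I*sqrt(237) ≈ -5.0 + 30.79*I)
(u + m(16))**2 = ((-5 + 2*I*sqrt(237)) + 2*16)**2 = ((-5 + 2*I*sqrt(237)) + 32)**2 = (27 + 2*I*sqrt(237))**2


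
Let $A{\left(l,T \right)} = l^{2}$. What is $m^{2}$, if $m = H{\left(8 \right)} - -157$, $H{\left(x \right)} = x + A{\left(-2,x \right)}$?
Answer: $28561$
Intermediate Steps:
$H{\left(x \right)} = 4 + x$ ($H{\left(x \right)} = x + \left(-2\right)^{2} = x + 4 = 4 + x$)
$m = 169$ ($m = \left(4 + 8\right) - -157 = 12 + 157 = 169$)
$m^{2} = 169^{2} = 28561$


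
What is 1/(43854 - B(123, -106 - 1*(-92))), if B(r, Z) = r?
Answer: 1/43731 ≈ 2.2867e-5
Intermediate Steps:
1/(43854 - B(123, -106 - 1*(-92))) = 1/(43854 - 1*123) = 1/(43854 - 123) = 1/43731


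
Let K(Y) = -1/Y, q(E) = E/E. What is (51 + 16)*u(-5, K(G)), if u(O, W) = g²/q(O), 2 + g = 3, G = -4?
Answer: 67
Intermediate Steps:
q(E) = 1
g = 1 (g = -2 + 3 = 1)
u(O, W) = 1 (u(O, W) = 1²/1 = 1*1 = 1)
(51 + 16)*u(-5, K(G)) = (51 + 16)*1 = 67*1 = 67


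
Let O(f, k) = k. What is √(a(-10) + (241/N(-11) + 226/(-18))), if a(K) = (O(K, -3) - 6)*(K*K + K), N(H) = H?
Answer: I*√919622/33 ≈ 29.06*I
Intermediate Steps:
a(K) = -9*K - 9*K² (a(K) = (-3 - 6)*(K*K + K) = -9*(K² + K) = -9*(K + K²) = -9*K - 9*K²)
√(a(-10) + (241/N(-11) + 226/(-18))) = √(-9*(-10)*(1 - 10) + (241/(-11) + 226/(-18))) = √(-9*(-10)*(-9) + (241*(-1/11) + 226*(-1/18))) = √(-810 + (-241/11 - 113/9)) = √(-810 - 3412/99) = √(-83602/99) = I*√919622/33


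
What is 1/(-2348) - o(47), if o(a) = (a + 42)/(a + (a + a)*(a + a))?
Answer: -217855/20857284 ≈ -0.010445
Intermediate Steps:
o(a) = (42 + a)/(a + 4*a**2) (o(a) = (42 + a)/(a + (2*a)*(2*a)) = (42 + a)/(a + 4*a**2))
1/(-2348) - o(47) = 1/(-2348) - (42 + 47)/(47*(1 + 4*47)) = -1/2348 - 89/(47*(1 + 188)) = -1/2348 - 89/(47*189) = -1/2348 - 1*89/8883 = -1/2348 - 89/8883 = -217855/20857284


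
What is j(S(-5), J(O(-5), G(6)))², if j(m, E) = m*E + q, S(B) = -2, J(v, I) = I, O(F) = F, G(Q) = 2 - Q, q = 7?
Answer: 225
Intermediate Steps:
j(m, E) = 7 + E*m (j(m, E) = m*E + 7 = E*m + 7 = 7 + E*m)
j(S(-5), J(O(-5), G(6)))² = (7 + (2 - 1*6)*(-2))² = (7 + (2 - 6)*(-2))² = (7 - 4*(-2))² = (7 + 8)² = 15² = 225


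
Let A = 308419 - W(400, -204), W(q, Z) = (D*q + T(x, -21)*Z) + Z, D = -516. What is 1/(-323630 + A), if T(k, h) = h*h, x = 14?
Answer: 1/281357 ≈ 3.5542e-6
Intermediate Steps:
T(k, h) = h**2
W(q, Z) = -516*q + 442*Z (W(q, Z) = (-516*q + (-21)**2*Z) + Z = (-516*q + 441*Z) + Z = -516*q + 442*Z)
A = 604987 (A = 308419 - (-516*400 + 442*(-204)) = 308419 - (-206400 - 90168) = 308419 - 1*(-296568) = 308419 + 296568 = 604987)
1/(-323630 + A) = 1/(-323630 + 604987) = 1/281357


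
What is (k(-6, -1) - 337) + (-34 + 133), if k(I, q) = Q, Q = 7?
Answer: -231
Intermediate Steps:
k(I, q) = 7
(k(-6, -1) - 337) + (-34 + 133) = (7 - 337) + (-34 + 133) = -330 + 99 = -231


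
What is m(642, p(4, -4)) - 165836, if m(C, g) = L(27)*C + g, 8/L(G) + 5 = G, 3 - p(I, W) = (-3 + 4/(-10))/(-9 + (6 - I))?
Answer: -63756012/385 ≈ -1.6560e+5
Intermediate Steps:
p(I, W) = 3 + 17/(5*(-3 - I)) (p(I, W) = 3 - (-3 + 4/(-10))/(-9 + (6 - I)) = 3 - (-3 + 4*(-1/10))/(-3 - I) = 3 - (-3 - 2/5)/(-3 - I) = 3 - (-17)/(5*(-3 - I)) = 3 + 17/(5*(-3 - I)))
L(G) = 8/(-5 + G)
m(C, g) = g + 4*C/11 (m(C, g) = (8/(-5 + 27))*C + g = (8/22)*C + g = (8*(1/22))*C + g = 4*C/11 + g = g + 4*C/11)
m(642, p(4, -4)) - 165836 = ((28 + 15*4)/(5*(3 + 4)) + (4/11)*642) - 165836 = ((1/5)*(28 + 60)/7 + 2568/11) - 165836 = ((1/5)*(1/7)*88 + 2568/11) - 165836 = (88/35 + 2568/11) - 165836 = 90848/385 - 165836 = -63756012/385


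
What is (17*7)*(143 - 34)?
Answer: 12971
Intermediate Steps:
(17*7)*(143 - 34) = 119*109 = 12971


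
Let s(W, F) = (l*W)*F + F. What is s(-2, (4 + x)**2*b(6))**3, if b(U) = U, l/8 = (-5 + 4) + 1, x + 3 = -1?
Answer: 0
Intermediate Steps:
x = -4 (x = -3 - 1 = -4)
l = 0 (l = 8*((-5 + 4) + 1) = 8*(-1 + 1) = 8*0 = 0)
s(W, F) = F (s(W, F) = (0*W)*F + F = 0*F + F = 0 + F = F)
s(-2, (4 + x)**2*b(6))**3 = ((4 - 4)**2*6)**3 = (0**2*6)**3 = (0*6)**3 = 0**3 = 0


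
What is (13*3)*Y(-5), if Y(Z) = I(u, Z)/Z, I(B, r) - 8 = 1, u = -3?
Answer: -351/5 ≈ -70.200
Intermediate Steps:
I(B, r) = 9 (I(B, r) = 8 + 1 = 9)
Y(Z) = 9/Z
(13*3)*Y(-5) = (13*3)*(9/(-5)) = 39*(9*(-1/5)) = 39*(-9/5) = -351/5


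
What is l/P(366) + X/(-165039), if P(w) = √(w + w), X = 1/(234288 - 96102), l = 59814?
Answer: -1/22806079254 + 9969*√183/61 ≈ 2210.8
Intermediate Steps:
X = 1/138186 ≈ 7.2366e-6
P(w) = √2*√w (P(w) = √(2*w) = √2*√w)
l/P(366) + X/(-165039) = 59814/((√2*√366)) + (1/138186)/(-165039) = 59814/((2*√183)) + (1/138186)*(-1/165039) = 59814*(√183/366) - 1/22806079254 = 9969*√183/61 - 1/22806079254 = -1/22806079254 + 9969*√183/61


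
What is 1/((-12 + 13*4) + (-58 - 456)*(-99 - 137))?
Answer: 1/121344 ≈ 8.2410e-6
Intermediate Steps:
1/((-12 + 13*4) + (-58 - 456)*(-99 - 137)) = 1/((-12 + 52) - 514*(-236)) = 1/(40 + 121304) = 1/121344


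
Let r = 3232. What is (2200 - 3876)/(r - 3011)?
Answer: -1676/221 ≈ -7.5837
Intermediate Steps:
(2200 - 3876)/(r - 3011) = (2200 - 3876)/(3232 - 3011) = -1676/221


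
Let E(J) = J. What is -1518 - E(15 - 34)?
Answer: -1499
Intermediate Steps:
-1518 - E(15 - 34) = -1518 - (15 - 34) = -1518 - 1*(-19) = -1518 + 19 = -1499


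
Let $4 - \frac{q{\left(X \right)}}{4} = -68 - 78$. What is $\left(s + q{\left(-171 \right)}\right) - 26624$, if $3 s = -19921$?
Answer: $- \frac{97993}{3} \approx -32664.0$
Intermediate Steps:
$s = - \frac{19921}{3}$ ($s = \frac{1}{3} \left(-19921\right) = - \frac{19921}{3} \approx -6640.3$)
$q{\left(X \right)} = 600$ ($q{\left(X \right)} = 16 - 4 \left(-68 - 78\right) = 16 - -584 = 16 + 584 = 600$)
$\left(s + q{\left(-171 \right)}\right) - 26624 = \left(- \frac{19921}{3} + 600\right) - 26624 = - \frac{18121}{3} - 26624 = - \frac{97993}{3}$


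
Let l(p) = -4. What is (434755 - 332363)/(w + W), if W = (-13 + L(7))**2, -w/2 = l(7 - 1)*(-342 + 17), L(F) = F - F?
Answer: -102392/2431 ≈ -42.119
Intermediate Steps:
L(F) = 0
w = -2600 (w = -(-8)*(-342 + 17) = -(-8)*(-325) = -2*1300 = -2600)
W = 169 (W = (-13 + 0)**2 = (-13)**2 = 169)
(434755 - 332363)/(w + W) = (434755 - 332363)/(-2600 + 169) = 102392/(-2431) = 102392*(-1/2431) = -102392/2431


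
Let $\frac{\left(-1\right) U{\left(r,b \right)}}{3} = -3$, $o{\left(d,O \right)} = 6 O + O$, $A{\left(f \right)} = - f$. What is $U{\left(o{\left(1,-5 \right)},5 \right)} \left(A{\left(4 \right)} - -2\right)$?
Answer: $-18$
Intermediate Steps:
$o{\left(d,O \right)} = 7 O$
$U{\left(r,b \right)} = 9$ ($U{\left(r,b \right)} = \left(-3\right) \left(-3\right) = 9$)
$U{\left(o{\left(1,-5 \right)},5 \right)} \left(A{\left(4 \right)} - -2\right) = 9 \left(\left(-1\right) 4 - -2\right) = 9 \left(-4 + 2\right) = 9 \left(-2\right) = -18$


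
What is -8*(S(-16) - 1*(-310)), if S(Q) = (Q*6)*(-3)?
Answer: -4784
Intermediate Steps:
S(Q) = -18*Q (S(Q) = (6*Q)*(-3) = -18*Q)
-8*(S(-16) - 1*(-310)) = -8*(-18*(-16) - 1*(-310)) = -8*(288 + 310) = -8*598 = -4784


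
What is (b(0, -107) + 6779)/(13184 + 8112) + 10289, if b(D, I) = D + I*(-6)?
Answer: 219121965/21296 ≈ 10289.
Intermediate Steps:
b(D, I) = D - 6*I
(b(0, -107) + 6779)/(13184 + 8112) + 10289 = ((0 - 6*(-107)) + 6779)/(13184 + 8112) + 10289 = ((0 + 642) + 6779)/21296 + 10289 = (642 + 6779)*(1/21296) + 10289 = 7421*(1/21296) + 10289 = 7421/21296 + 10289 = 219121965/21296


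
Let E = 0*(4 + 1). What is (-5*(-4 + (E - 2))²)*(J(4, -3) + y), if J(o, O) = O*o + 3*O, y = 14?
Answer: 1260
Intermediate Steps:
J(o, O) = 3*O + O*o
E = 0 (E = 0*5 = 0)
(-5*(-4 + (E - 2))²)*(J(4, -3) + y) = (-5*(-4 + (0 - 2))²)*(-3*(3 + 4) + 14) = (-5*(-4 - 2)²)*(-3*7 + 14) = (-5*(-6)²)*(-21 + 14) = -5*36*(-7) = -180*(-7) = 1260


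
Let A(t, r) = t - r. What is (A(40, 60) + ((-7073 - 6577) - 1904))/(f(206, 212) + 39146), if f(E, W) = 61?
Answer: -15574/39207 ≈ -0.39722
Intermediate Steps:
(A(40, 60) + ((-7073 - 6577) - 1904))/(f(206, 212) + 39146) = ((40 - 1*60) + ((-7073 - 6577) - 1904))/(61 + 39146) = ((40 - 60) + (-13650 - 1904))/39207 = (-20 - 15554)*(1/39207) = -15574*1/39207 = -15574/39207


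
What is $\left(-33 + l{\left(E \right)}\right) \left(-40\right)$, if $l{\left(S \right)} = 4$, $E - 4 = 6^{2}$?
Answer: $1160$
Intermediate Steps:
$E = 40$ ($E = 4 + 6^{2} = 4 + 36 = 40$)
$\left(-33 + l{\left(E \right)}\right) \left(-40\right) = \left(-33 + 4\right) \left(-40\right) = \left(-29\right) \left(-40\right) = 1160$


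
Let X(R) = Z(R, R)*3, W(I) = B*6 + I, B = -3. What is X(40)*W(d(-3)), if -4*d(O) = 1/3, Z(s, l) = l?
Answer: -2170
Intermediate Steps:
d(O) = -1/12 (d(O) = -¼/3 = -¼*⅓ = -1/12)
W(I) = -18 + I (W(I) = -3*6 + I = -18 + I)
X(R) = 3*R (X(R) = R*3 = 3*R)
X(40)*W(d(-3)) = (3*40)*(-18 - 1/12) = 120*(-217/12) = -2170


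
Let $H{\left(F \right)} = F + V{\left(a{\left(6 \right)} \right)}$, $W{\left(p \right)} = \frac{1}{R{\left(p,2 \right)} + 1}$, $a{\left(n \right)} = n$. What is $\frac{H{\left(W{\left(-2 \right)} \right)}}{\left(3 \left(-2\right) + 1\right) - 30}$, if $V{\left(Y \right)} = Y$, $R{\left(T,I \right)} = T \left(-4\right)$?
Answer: $- \frac{11}{63} \approx -0.1746$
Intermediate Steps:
$R{\left(T,I \right)} = - 4 T$
$W{\left(p \right)} = \frac{1}{1 - 4 p}$ ($W{\left(p \right)} = \frac{1}{- 4 p + 1} = \frac{1}{1 - 4 p}$)
$H{\left(F \right)} = 6 + F$ ($H{\left(F \right)} = F + 6 = 6 + F$)
$\frac{H{\left(W{\left(-2 \right)} \right)}}{\left(3 \left(-2\right) + 1\right) - 30} = \frac{6 - \frac{1}{-1 + 4 \left(-2\right)}}{\left(3 \left(-2\right) + 1\right) - 30} = \frac{6 - \frac{1}{-1 - 8}}{\left(-6 + 1\right) - 30} = \frac{6 - \frac{1}{-9}}{-5 - 30} = \frac{6 - - \frac{1}{9}}{-35} = \left(6 + \frac{1}{9}\right) \left(- \frac{1}{35}\right) = \frac{55}{9} \left(- \frac{1}{35}\right) = - \frac{11}{63}$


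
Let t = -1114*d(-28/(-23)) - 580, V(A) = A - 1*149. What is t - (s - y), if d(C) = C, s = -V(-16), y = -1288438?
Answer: -29682401/23 ≈ -1.2905e+6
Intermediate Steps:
V(A) = -149 + A (V(A) = A - 149 = -149 + A)
s = 165 (s = -(-149 - 16) = -1*(-165) = 165)
t = -44532/23 (t = -(-31192)/(-23) - 580 = -(-31192)*(-1)/23 - 580 = -1114*28/23 - 580 = -31192/23 - 580 = -44532/23 ≈ -1936.2)
t - (s - y) = -44532/23 - (165 - 1*(-1288438)) = -44532/23 - (165 + 1288438) = -44532/23 - 1*1288603 = -44532/23 - 1288603 = -29682401/23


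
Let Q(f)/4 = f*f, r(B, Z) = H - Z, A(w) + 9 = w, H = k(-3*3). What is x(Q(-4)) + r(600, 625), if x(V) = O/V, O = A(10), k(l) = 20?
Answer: -38719/64 ≈ -604.98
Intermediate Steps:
H = 20
A(w) = -9 + w
O = 1 (O = -9 + 10 = 1)
r(B, Z) = 20 - Z
Q(f) = 4*f**2 (Q(f) = 4*(f*f) = 4*f**2)
x(V) = 1/V
x(Q(-4)) + r(600, 625) = 1/(4*(-4)**2) + (20 - 1*625) = 1/(4*16) + (20 - 625) = 1/64 - 605 = -38719/64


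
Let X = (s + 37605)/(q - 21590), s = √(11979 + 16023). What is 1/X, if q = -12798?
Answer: -431053580/471369341 + 34388*√28002/1414108023 ≈ -0.91040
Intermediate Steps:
s = √28002 ≈ 167.34
X = -37605/34388 - √28002/34388 (X = (√28002 + 37605)/(-12798 - 21590) = (37605 + √28002)/(-34388) = (37605 + √28002)*(-1/34388) = -37605/34388 - √28002/34388 ≈ -1.0984)
1/X = 1/(-37605/34388 - √28002/34388)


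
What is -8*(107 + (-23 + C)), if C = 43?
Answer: -1016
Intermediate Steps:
-8*(107 + (-23 + C)) = -8*(107 + (-23 + 43)) = -8*(107 + 20) = -8*127 = -1016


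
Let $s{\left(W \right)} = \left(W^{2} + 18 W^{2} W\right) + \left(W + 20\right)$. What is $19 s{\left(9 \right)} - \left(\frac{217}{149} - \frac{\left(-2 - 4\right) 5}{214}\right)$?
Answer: $\frac{4008172290}{15943} \approx 2.5141 \cdot 10^{5}$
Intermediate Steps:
$s{\left(W \right)} = 20 + W + W^{2} + 18 W^{3}$ ($s{\left(W \right)} = \left(W^{2} + 18 W^{3}\right) + \left(20 + W\right) = 20 + W + W^{2} + 18 W^{3}$)
$19 s{\left(9 \right)} - \left(\frac{217}{149} - \frac{\left(-2 - 4\right) 5}{214}\right) = 19 \left(20 + 9 + 9^{2} + 18 \cdot 9^{3}\right) - \left(\frac{217}{149} - \frac{\left(-2 - 4\right) 5}{214}\right) = 19 \left(20 + 9 + 81 + 18 \cdot 729\right) - \left(\frac{217}{149} - \left(-6\right) 5 \cdot \frac{1}{214}\right) = 19 \left(20 + 9 + 81 + 13122\right) - \frac{25454}{15943} = 19 \cdot 13232 - \frac{25454}{15943} = 251408 - \frac{25454}{15943} = \frac{4008172290}{15943}$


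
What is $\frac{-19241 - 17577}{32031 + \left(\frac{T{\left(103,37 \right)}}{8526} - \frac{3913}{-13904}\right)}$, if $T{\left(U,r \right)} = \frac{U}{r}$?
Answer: $- \frac{80745254776032}{70247542132003} \approx -1.1494$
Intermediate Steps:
$\frac{-19241 - 17577}{32031 + \left(\frac{T{\left(103,37 \right)}}{8526} - \frac{3913}{-13904}\right)} = \frac{-19241 - 17577}{32031 + \left(\frac{103 \cdot \frac{1}{37}}{8526} - \frac{3913}{-13904}\right)} = - \frac{36818}{32031 + \left(103 \cdot \frac{1}{37} \cdot \frac{1}{8526} - - \frac{3913}{13904}\right)} = - \frac{36818}{32031 + \left(\frac{103}{37} \cdot \frac{1}{8526} + \frac{3913}{13904}\right)} = - \frac{36818}{32031 + \left(\frac{103}{315462} + \frac{3913}{13904}\right)} = - \frac{36818}{32031 + \frac{617917459}{2193091824}} = - \frac{36818}{\frac{70247542132003}{2193091824}} = \left(-36818\right) \frac{2193091824}{70247542132003} = - \frac{80745254776032}{70247542132003}$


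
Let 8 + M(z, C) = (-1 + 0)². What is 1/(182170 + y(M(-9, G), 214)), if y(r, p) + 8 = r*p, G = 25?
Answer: 1/180664 ≈ 5.5351e-6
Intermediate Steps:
M(z, C) = -7 (M(z, C) = -8 + (-1 + 0)² = -8 + (-1)² = -8 + 1 = -7)
y(r, p) = -8 + p*r (y(r, p) = -8 + r*p = -8 + p*r)
1/(182170 + y(M(-9, G), 214)) = 1/(182170 + (-8 + 214*(-7))) = 1/(182170 + (-8 - 1498)) = 1/(182170 - 1506) = 1/180664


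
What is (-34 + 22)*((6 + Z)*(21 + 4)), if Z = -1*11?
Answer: 1500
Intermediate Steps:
Z = -11
(-34 + 22)*((6 + Z)*(21 + 4)) = (-34 + 22)*((6 - 11)*(21 + 4)) = -(-60)*25 = -12*(-125) = 1500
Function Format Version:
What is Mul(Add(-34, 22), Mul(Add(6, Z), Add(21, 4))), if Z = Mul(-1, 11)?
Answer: 1500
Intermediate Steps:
Z = -11
Mul(Add(-34, 22), Mul(Add(6, Z), Add(21, 4))) = Mul(Add(-34, 22), Mul(Add(6, -11), Add(21, 4))) = Mul(-12, Mul(-5, 25)) = Mul(-12, -125) = 1500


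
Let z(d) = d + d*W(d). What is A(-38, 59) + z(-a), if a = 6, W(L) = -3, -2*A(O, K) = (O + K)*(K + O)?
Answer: -417/2 ≈ -208.50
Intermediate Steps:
A(O, K) = -(K + O)²/2 (A(O, K) = -(O + K)*(K + O)/2 = -(K + O)*(K + O)/2 = -(K + O)²/2)
z(d) = -2*d (z(d) = d + d*(-3) = d - 3*d = -2*d)
A(-38, 59) + z(-a) = -(59 - 38)²/2 - (-2)*6 = -½*21² - 2*(-6) = -½*441 + 12 = -441/2 + 12 = -417/2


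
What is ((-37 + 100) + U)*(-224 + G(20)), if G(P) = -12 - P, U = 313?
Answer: -96256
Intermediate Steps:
((-37 + 100) + U)*(-224 + G(20)) = ((-37 + 100) + 313)*(-224 + (-12 - 1*20)) = (63 + 313)*(-224 + (-12 - 20)) = 376*(-224 - 32) = 376*(-256) = -96256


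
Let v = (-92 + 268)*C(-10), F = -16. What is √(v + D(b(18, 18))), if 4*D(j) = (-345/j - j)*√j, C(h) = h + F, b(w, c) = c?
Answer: √(-73216 - 446*√2)/4 ≈ 67.937*I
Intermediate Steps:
C(h) = -16 + h (C(h) = h - 16 = -16 + h)
v = -4576 (v = (-92 + 268)*(-16 - 10) = 176*(-26) = -4576)
D(j) = √j*(-j - 345/j)/4 (D(j) = ((-345/j - j)*√j)/4 = ((-j - 345/j)*√j)/4 = (√j*(-j - 345/j))/4 = √j*(-j - 345/j)/4)
√(v + D(b(18, 18))) = √(-4576 + (-345 - 1*18²)/(4*√18)) = √(-4576 + (√2/6)*(-345 - 1*324)/4) = √(-4576 + (√2/6)*(-345 - 324)/4) = √(-4576 + (¼)*(√2/6)*(-669)) = √(-4576 - 223*√2/8)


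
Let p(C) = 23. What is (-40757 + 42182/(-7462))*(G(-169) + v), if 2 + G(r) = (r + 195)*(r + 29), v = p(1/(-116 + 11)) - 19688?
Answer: 506379395658/533 ≈ 9.5005e+8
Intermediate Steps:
v = -19665 (v = 23 - 19688 = -19665)
G(r) = -2 + (29 + r)*(195 + r) (G(r) = -2 + (r + 195)*(r + 29) = -2 + (195 + r)*(29 + r) = -2 + (29 + r)*(195 + r))
(-40757 + 42182/(-7462))*(G(-169) + v) = (-40757 + 42182/(-7462))*((5653 + (-169)² + 224*(-169)) - 19665) = (-40757 + 42182*(-1/7462))*((5653 + 28561 - 37856) - 19665) = (-40757 - 3013/533)*(-3642 - 19665) = -21726494/533*(-23307) = 506379395658/533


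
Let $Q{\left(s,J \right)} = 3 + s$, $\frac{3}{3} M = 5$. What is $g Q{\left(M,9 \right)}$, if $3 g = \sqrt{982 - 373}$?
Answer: $\frac{8 \sqrt{609}}{3} \approx 65.808$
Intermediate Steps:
$M = 5$
$g = \frac{\sqrt{609}}{3}$ ($g = \frac{\sqrt{982 - 373}}{3} = \frac{\sqrt{609}}{3} \approx 8.226$)
$g Q{\left(M,9 \right)} = \frac{\sqrt{609}}{3} \left(3 + 5\right) = \frac{\sqrt{609}}{3} \cdot 8 = \frac{8 \sqrt{609}}{3}$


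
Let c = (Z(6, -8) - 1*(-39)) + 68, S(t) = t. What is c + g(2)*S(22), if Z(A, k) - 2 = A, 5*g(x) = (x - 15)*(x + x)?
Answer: -569/5 ≈ -113.80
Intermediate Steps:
g(x) = 2*x*(-15 + x)/5 (g(x) = ((x - 15)*(x + x))/5 = ((-15 + x)*(2*x))/5 = (2*x*(-15 + x))/5 = 2*x*(-15 + x)/5)
Z(A, k) = 2 + A
c = 115 (c = ((2 + 6) - 1*(-39)) + 68 = (8 + 39) + 68 = 47 + 68 = 115)
c + g(2)*S(22) = 115 + ((2/5)*2*(-15 + 2))*22 = 115 + ((2/5)*2*(-13))*22 = 115 - 52/5*22 = 115 - 1144/5 = -569/5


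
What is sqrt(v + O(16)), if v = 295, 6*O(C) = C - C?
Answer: sqrt(295) ≈ 17.176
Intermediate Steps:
O(C) = 0 (O(C) = (C - C)/6 = (1/6)*0 = 0)
sqrt(v + O(16)) = sqrt(295 + 0) = sqrt(295)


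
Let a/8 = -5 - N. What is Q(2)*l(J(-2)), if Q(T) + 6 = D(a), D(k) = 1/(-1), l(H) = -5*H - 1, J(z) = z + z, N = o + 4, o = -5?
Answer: -133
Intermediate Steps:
N = -1 (N = -5 + 4 = -1)
J(z) = 2*z
l(H) = -1 - 5*H
a = -32 (a = 8*(-5 - 1*(-1)) = 8*(-5 + 1) = 8*(-4) = -32)
D(k) = -1
Q(T) = -7 (Q(T) = -6 - 1 = -7)
Q(2)*l(J(-2)) = -7*(-1 - 10*(-2)) = -7*(-1 - 5*(-4)) = -7*(-1 + 20) = -7*19 = -133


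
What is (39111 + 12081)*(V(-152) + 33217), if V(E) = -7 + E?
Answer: 1692305136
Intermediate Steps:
(39111 + 12081)*(V(-152) + 33217) = (39111 + 12081)*((-7 - 152) + 33217) = 51192*(-159 + 33217) = 51192*33058 = 1692305136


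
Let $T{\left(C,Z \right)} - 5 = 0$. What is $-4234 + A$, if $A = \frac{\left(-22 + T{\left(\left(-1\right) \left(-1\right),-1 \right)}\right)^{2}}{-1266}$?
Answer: $- \frac{5360533}{1266} \approx -4234.2$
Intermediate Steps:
$T{\left(C,Z \right)} = 5$ ($T{\left(C,Z \right)} = 5 + 0 = 5$)
$A = - \frac{289}{1266}$ ($A = \frac{\left(-22 + 5\right)^{2}}{-1266} = \left(-17\right)^{2} \left(- \frac{1}{1266}\right) = 289 \left(- \frac{1}{1266}\right) = - \frac{289}{1266} \approx -0.22828$)
$-4234 + A = -4234 - \frac{289}{1266} = - \frac{5360533}{1266}$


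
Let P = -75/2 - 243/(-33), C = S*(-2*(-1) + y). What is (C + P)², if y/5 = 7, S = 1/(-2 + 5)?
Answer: 1380625/4356 ≈ 316.95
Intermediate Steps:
S = ⅓ (S = 1/3 = ⅓ ≈ 0.33333)
y = 35 (y = 5*7 = 35)
C = 37/3 (C = (-2*(-1) + 35)/3 = (2 + 35)/3 = (⅓)*37 = 37/3 ≈ 12.333)
P = -663/22 (P = -75*½ - 243*(-1/33) = -75/2 + 81/11 = -663/22 ≈ -30.136)
(C + P)² = (37/3 - 663/22)² = (-1175/66)² = 1380625/4356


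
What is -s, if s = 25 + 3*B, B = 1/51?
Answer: -426/17 ≈ -25.059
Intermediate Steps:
B = 1/51 ≈ 0.019608
s = 426/17 (s = 25 + 3*(1/51) = 25 + 1/17 = 426/17 ≈ 25.059)
-s = -1*426/17 = -426/17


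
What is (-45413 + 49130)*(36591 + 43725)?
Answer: 298534572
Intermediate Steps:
(-45413 + 49130)*(36591 + 43725) = 3717*80316 = 298534572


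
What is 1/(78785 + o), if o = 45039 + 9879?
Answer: 1/133703 ≈ 7.4793e-6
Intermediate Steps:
o = 54918
1/(78785 + o) = 1/(78785 + 54918) = 1/133703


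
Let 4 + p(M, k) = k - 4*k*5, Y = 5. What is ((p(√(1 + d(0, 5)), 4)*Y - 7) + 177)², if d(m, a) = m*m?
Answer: 52900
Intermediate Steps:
d(m, a) = m²
p(M, k) = -4 - 19*k (p(M, k) = -4 + (k - 4*k*5) = -4 + (k - 20*k) = -4 - 19*k)
((p(√(1 + d(0, 5)), 4)*Y - 7) + 177)² = (((-4 - 19*4)*5 - 7) + 177)² = (((-4 - 76)*5 - 7) + 177)² = ((-80*5 - 7) + 177)² = ((-400 - 7) + 177)² = (-407 + 177)² = (-230)² = 52900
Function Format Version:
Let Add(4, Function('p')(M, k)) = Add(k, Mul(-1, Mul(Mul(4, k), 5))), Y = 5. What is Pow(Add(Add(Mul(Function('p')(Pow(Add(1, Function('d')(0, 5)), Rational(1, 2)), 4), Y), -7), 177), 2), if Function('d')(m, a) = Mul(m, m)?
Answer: 52900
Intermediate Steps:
Function('d')(m, a) = Pow(m, 2)
Function('p')(M, k) = Add(-4, Mul(-19, k)) (Function('p')(M, k) = Add(-4, Add(k, Mul(-1, Mul(Mul(4, k), 5)))) = Add(-4, Add(k, Mul(-1, Mul(20, k)))) = Add(-4, Add(k, Mul(-20, k))) = Add(-4, Mul(-19, k)))
Pow(Add(Add(Mul(Function('p')(Pow(Add(1, Function('d')(0, 5)), Rational(1, 2)), 4), Y), -7), 177), 2) = Pow(Add(Add(Mul(Add(-4, Mul(-19, 4)), 5), -7), 177), 2) = Pow(Add(Add(Mul(Add(-4, -76), 5), -7), 177), 2) = Pow(Add(Add(Mul(-80, 5), -7), 177), 2) = Pow(Add(Add(-400, -7), 177), 2) = Pow(Add(-407, 177), 2) = Pow(-230, 2) = 52900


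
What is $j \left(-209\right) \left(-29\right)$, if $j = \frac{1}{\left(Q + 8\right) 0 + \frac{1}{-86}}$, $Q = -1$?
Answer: $-521246$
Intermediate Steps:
$j = -86$ ($j = \frac{1}{\left(-1 + 8\right) 0 + \frac{1}{-86}} = \frac{1}{7 \cdot 0 - \frac{1}{86}} = \frac{1}{0 - \frac{1}{86}} = \frac{1}{- \frac{1}{86}} = -86$)
$j \left(-209\right) \left(-29\right) = \left(-86\right) \left(-209\right) \left(-29\right) = 17974 \left(-29\right) = -521246$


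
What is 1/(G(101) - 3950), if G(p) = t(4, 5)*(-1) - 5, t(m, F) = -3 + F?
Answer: -1/3957 ≈ -0.00025272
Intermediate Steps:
G(p) = -7 (G(p) = (-3 + 5)*(-1) - 5 = 2*(-1) - 5 = -2 - 5 = -7)
1/(G(101) - 3950) = 1/(-7 - 3950) = 1/(-3957) = -1/3957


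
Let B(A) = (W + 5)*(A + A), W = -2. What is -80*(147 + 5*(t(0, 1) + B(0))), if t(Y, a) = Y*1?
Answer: -11760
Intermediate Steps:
B(A) = 6*A (B(A) = (-2 + 5)*(A + A) = 3*(2*A) = 6*A)
t(Y, a) = Y
-80*(147 + 5*(t(0, 1) + B(0))) = -80*(147 + 5*(0 + 6*0)) = -80*(147 + 5*(0 + 0)) = -80*(147 + 5*0) = -80*(147 + 0) = -80*147 = -11760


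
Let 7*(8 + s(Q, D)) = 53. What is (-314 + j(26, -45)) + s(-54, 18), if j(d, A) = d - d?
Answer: -2201/7 ≈ -314.43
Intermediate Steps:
s(Q, D) = -3/7 (s(Q, D) = -8 + (⅐)*53 = -8 + 53/7 = -3/7)
j(d, A) = 0
(-314 + j(26, -45)) + s(-54, 18) = (-314 + 0) - 3/7 = -314 - 3/7 = -2201/7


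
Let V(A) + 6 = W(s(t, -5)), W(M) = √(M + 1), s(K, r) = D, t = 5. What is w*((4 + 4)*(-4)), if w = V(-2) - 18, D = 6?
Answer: 768 - 32*√7 ≈ 683.34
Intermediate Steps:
s(K, r) = 6
W(M) = √(1 + M)
V(A) = -6 + √7 (V(A) = -6 + √(1 + 6) = -6 + √7)
w = -24 + √7 (w = (-6 + √7) - 18 = -24 + √7 ≈ -21.354)
w*((4 + 4)*(-4)) = (-24 + √7)*((4 + 4)*(-4)) = (-24 + √7)*(8*(-4)) = (-24 + √7)*(-32) = 768 - 32*√7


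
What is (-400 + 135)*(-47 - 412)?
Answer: 121635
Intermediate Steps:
(-400 + 135)*(-47 - 412) = -265*(-459) = 121635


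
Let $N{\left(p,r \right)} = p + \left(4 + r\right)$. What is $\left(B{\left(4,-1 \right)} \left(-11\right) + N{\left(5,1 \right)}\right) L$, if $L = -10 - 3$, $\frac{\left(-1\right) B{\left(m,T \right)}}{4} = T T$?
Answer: $-702$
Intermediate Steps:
$B{\left(m,T \right)} = - 4 T^{2}$ ($B{\left(m,T \right)} = - 4 T T = - 4 T^{2}$)
$N{\left(p,r \right)} = 4 + p + r$
$L = -13$ ($L = -10 - 3 = -13$)
$\left(B{\left(4,-1 \right)} \left(-11\right) + N{\left(5,1 \right)}\right) L = \left(- 4 \left(-1\right)^{2} \left(-11\right) + \left(4 + 5 + 1\right)\right) \left(-13\right) = \left(\left(-4\right) 1 \left(-11\right) + 10\right) \left(-13\right) = \left(\left(-4\right) \left(-11\right) + 10\right) \left(-13\right) = \left(44 + 10\right) \left(-13\right) = 54 \left(-13\right) = -702$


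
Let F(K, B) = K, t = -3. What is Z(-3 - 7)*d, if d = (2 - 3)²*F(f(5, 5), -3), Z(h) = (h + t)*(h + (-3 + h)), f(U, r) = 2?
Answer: 598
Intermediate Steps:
Z(h) = (-3 + h)*(-3 + 2*h) (Z(h) = (h - 3)*(h + (-3 + h)) = (-3 + h)*(-3 + 2*h))
d = 2 (d = (2 - 3)²*2 = (-1)²*2 = 1*2 = 2)
Z(-3 - 7)*d = (9 - 9*(-3 - 7) + 2*(-3 - 7)²)*2 = (9 - 9*(-10) + 2*(-10)²)*2 = (9 + 90 + 2*100)*2 = (9 + 90 + 200)*2 = 299*2 = 598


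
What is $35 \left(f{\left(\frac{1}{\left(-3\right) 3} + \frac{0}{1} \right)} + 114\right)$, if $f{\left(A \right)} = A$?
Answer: $\frac{35875}{9} \approx 3986.1$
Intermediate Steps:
$35 \left(f{\left(\frac{1}{\left(-3\right) 3} + \frac{0}{1} \right)} + 114\right) = 35 \left(\left(\frac{1}{\left(-3\right) 3} + \frac{0}{1}\right) + 114\right) = 35 \left(\left(\left(- \frac{1}{3}\right) \frac{1}{3} + 0 \cdot 1\right) + 114\right) = 35 \left(\left(- \frac{1}{9} + 0\right) + 114\right) = 35 \left(- \frac{1}{9} + 114\right) = 35 \cdot \frac{1025}{9} = \frac{35875}{9}$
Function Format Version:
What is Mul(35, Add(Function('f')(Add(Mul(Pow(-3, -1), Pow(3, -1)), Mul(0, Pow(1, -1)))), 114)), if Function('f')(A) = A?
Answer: Rational(35875, 9) ≈ 3986.1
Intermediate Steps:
Mul(35, Add(Function('f')(Add(Mul(Pow(-3, -1), Pow(3, -1)), Mul(0, Pow(1, -1)))), 114)) = Mul(35, Add(Add(Mul(Pow(-3, -1), Pow(3, -1)), Mul(0, Pow(1, -1))), 114)) = Mul(35, Add(Add(Mul(Rational(-1, 3), Rational(1, 3)), Mul(0, 1)), 114)) = Mul(35, Add(Add(Rational(-1, 9), 0), 114)) = Mul(35, Add(Rational(-1, 9), 114)) = Mul(35, Rational(1025, 9)) = Rational(35875, 9)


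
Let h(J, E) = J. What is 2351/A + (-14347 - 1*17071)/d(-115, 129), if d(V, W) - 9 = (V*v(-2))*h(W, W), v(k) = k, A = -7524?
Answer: -102054787/74434932 ≈ -1.3711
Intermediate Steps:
d(V, W) = 9 - 2*V*W (d(V, W) = 9 + (V*(-2))*W = 9 + (-2*V)*W = 9 - 2*V*W)
2351/A + (-14347 - 1*17071)/d(-115, 129) = 2351/(-7524) + (-14347 - 1*17071)/(9 - 2*(-115)*129) = 2351*(-1/7524) + (-14347 - 17071)/(9 + 29670) = -2351/7524 - 31418/29679 = -102054787/74434932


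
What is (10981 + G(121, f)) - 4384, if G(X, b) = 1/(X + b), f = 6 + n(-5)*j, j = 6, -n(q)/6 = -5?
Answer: 2025280/307 ≈ 6597.0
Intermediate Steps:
n(q) = 30 (n(q) = -6*(-5) = 30)
f = 186 (f = 6 + 30*6 = 6 + 180 = 186)
(10981 + G(121, f)) - 4384 = (10981 + 1/(121 + 186)) - 4384 = (10981 + 1/307) - 4384 = 3371168/307 - 4384 = 2025280/307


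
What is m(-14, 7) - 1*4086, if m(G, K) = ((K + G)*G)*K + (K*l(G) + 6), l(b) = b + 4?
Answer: -3464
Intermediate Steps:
l(b) = 4 + b
m(G, K) = 6 + K*(4 + G) + G*K*(G + K) (m(G, K) = ((K + G)*G)*K + (K*(4 + G) + 6) = ((G + K)*G)*K + (6 + K*(4 + G)) = (G*(G + K))*K + (6 + K*(4 + G)) = G*K*(G + K) + (6 + K*(4 + G)) = 6 + K*(4 + G) + G*K*(G + K))
m(-14, 7) - 1*4086 = (6 - 14*7² + 7*(-14)² + 7*(4 - 14)) - 1*4086 = (6 - 14*49 + 7*196 + 7*(-10)) - 4086 = (6 - 686 + 1372 - 70) - 4086 = 622 - 4086 = -3464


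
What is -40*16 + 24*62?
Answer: 848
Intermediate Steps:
-40*16 + 24*62 = -640 + 1488 = 848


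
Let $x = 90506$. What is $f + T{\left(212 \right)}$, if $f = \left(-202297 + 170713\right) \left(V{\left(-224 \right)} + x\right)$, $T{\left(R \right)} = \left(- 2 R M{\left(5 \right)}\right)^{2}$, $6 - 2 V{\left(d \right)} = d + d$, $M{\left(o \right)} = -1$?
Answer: $-2865531296$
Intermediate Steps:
$V{\left(d \right)} = 3 - d$ ($V{\left(d \right)} = 3 - \frac{d + d}{2} = 3 - \frac{2 d}{2} = 3 - d$)
$T{\left(R \right)} = 4 R^{2}$ ($T{\left(R \right)} = \left(- 2 R \left(-1\right)\right)^{2} = \left(2 R\right)^{2} = 4 R^{2}$)
$f = -2865711072$ ($f = \left(-202297 + 170713\right) \left(\left(3 - -224\right) + 90506\right) = - 31584 \left(\left(3 + 224\right) + 90506\right) = - 31584 \left(227 + 90506\right) = \left(-31584\right) 90733 = -2865711072$)
$f + T{\left(212 \right)} = -2865711072 + 4 \cdot 212^{2} = -2865711072 + 4 \cdot 44944 = -2865711072 + 179776 = -2865531296$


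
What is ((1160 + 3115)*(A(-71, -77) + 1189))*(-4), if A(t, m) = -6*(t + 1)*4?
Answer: -49059900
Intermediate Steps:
A(t, m) = -24 - 24*t (A(t, m) = -6*(1 + t)*4 = -6*(4 + 4*t) = -24 - 24*t)
((1160 + 3115)*(A(-71, -77) + 1189))*(-4) = ((1160 + 3115)*((-24 - 24*(-71)) + 1189))*(-4) = (4275*((-24 + 1704) + 1189))*(-4) = (4275*(1680 + 1189))*(-4) = (4275*2869)*(-4) = 12264975*(-4) = -49059900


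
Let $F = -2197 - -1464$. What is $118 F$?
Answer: $-86494$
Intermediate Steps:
$F = -733$ ($F = -2197 + 1464 = -733$)
$118 F = 118 \left(-733\right) = -86494$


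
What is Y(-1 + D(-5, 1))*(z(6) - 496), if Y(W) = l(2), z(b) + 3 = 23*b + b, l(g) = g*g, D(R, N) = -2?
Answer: -1420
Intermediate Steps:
l(g) = g²
z(b) = -3 + 24*b (z(b) = -3 + (23*b + b) = -3 + 24*b)
Y(W) = 4 (Y(W) = 2² = 4)
Y(-1 + D(-5, 1))*(z(6) - 496) = 4*((-3 + 24*6) - 496) = 4*((-3 + 144) - 496) = 4*(141 - 496) = 4*(-355) = -1420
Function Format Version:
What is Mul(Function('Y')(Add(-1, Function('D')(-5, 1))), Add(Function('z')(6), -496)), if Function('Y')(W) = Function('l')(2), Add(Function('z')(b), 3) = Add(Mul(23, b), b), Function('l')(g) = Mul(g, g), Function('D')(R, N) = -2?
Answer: -1420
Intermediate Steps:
Function('l')(g) = Pow(g, 2)
Function('z')(b) = Add(-3, Mul(24, b)) (Function('z')(b) = Add(-3, Add(Mul(23, b), b)) = Add(-3, Mul(24, b)))
Function('Y')(W) = 4 (Function('Y')(W) = Pow(2, 2) = 4)
Mul(Function('Y')(Add(-1, Function('D')(-5, 1))), Add(Function('z')(6), -496)) = Mul(4, Add(Add(-3, Mul(24, 6)), -496)) = Mul(4, Add(Add(-3, 144), -496)) = Mul(4, Add(141, -496)) = Mul(4, -355) = -1420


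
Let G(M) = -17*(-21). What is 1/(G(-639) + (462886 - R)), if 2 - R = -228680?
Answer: 1/234561 ≈ 4.2633e-6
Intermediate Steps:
R = 228682 (R = 2 - 1*(-228680) = 2 + 228680 = 228682)
G(M) = 357
1/(G(-639) + (462886 - R)) = 1/(357 + (462886 - 1*228682)) = 1/(357 + (462886 - 228682)) = 1/(357 + 234204) = 1/234561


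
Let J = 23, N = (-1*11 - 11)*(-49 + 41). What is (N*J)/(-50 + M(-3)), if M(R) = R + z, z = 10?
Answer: -4048/43 ≈ -94.140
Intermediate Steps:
M(R) = 10 + R (M(R) = R + 10 = 10 + R)
N = 176 (N = (-11 - 11)*(-8) = -22*(-8) = 176)
(N*J)/(-50 + M(-3)) = (176*23)/(-50 + (10 - 3)) = 4048/(-50 + 7) = 4048/(-43) = 4048*(-1/43) = -4048/43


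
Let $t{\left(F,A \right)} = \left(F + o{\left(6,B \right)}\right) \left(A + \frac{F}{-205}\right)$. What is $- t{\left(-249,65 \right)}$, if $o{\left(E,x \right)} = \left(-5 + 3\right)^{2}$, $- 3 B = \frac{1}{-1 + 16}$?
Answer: $\frac{665126}{41} \approx 16223.0$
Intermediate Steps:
$B = - \frac{1}{45}$ ($B = - \frac{1}{3 \left(-1 + 16\right)} = - \frac{1}{3 \cdot 15} = \left(- \frac{1}{3}\right) \frac{1}{15} = - \frac{1}{45} \approx -0.022222$)
$o{\left(E,x \right)} = 4$ ($o{\left(E,x \right)} = \left(-2\right)^{2} = 4$)
$t{\left(F,A \right)} = \left(4 + F\right) \left(A - \frac{F}{205}\right)$ ($t{\left(F,A \right)} = \left(F + 4\right) \left(A + \frac{F}{-205}\right) = \left(4 + F\right) \left(A + F \left(- \frac{1}{205}\right)\right) = \left(4 + F\right) \left(A - \frac{F}{205}\right)$)
$- t{\left(-249,65 \right)} = - (4 \cdot 65 - - \frac{996}{205} - \frac{\left(-249\right)^{2}}{205} + 65 \left(-249\right)) = - (260 + \frac{996}{205} - \frac{62001}{205} - 16185) = \left(-1\right) \left(- \frac{665126}{41}\right) = \frac{665126}{41}$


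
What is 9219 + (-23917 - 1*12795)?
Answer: -27493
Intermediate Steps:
9219 + (-23917 - 1*12795) = 9219 + (-23917 - 12795) = 9219 - 36712 = -27493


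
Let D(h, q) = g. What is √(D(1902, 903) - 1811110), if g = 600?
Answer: I*√1810510 ≈ 1345.6*I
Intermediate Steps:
D(h, q) = 600
√(D(1902, 903) - 1811110) = √(600 - 1811110) = √(-1810510) = I*√1810510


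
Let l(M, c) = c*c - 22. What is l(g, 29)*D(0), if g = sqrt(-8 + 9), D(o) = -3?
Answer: -2457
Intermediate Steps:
g = 1 (g = sqrt(1) = 1)
l(M, c) = -22 + c**2 (l(M, c) = c**2 - 22 = -22 + c**2)
l(g, 29)*D(0) = (-22 + 29**2)*(-3) = (-22 + 841)*(-3) = 819*(-3) = -2457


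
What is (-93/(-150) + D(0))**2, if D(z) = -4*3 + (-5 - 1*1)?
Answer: 755161/2500 ≈ 302.06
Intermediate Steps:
D(z) = -18 (D(z) = -12 + (-5 - 1) = -12 - 6 = -18)
(-93/(-150) + D(0))**2 = (-93/(-150) - 18)**2 = (-93*(-1/150) - 18)**2 = (31/50 - 18)**2 = (-869/50)**2 = 755161/2500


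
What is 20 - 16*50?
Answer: -780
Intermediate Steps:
20 - 16*50 = 20 - 800 = -780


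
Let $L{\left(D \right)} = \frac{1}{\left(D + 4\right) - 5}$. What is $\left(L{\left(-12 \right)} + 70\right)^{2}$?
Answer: $\frac{826281}{169} \approx 4889.2$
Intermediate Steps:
$L{\left(D \right)} = \frac{1}{-1 + D}$ ($L{\left(D \right)} = \frac{1}{\left(4 + D\right) - 5} = \frac{1}{-1 + D}$)
$\left(L{\left(-12 \right)} + 70\right)^{2} = \left(\frac{1}{-1 - 12} + 70\right)^{2} = \left(\frac{1}{-13} + 70\right)^{2} = \left(- \frac{1}{13} + 70\right)^{2} = \left(\frac{909}{13}\right)^{2} = \frac{826281}{169}$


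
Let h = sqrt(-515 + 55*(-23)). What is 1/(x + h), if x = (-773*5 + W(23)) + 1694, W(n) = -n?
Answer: -1097/2407708 - I*sqrt(445)/2407708 ≈ -0.00045562 - 8.7615e-6*I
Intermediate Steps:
h = 2*I*sqrt(445) (h = sqrt(-515 - 1265) = sqrt(-1780) = 2*I*sqrt(445) ≈ 42.19*I)
x = -2194 (x = (-773*5 - 1*23) + 1694 = (-3865 - 23) + 1694 = -3888 + 1694 = -2194)
1/(x + h) = 1/(-2194 + 2*I*sqrt(445))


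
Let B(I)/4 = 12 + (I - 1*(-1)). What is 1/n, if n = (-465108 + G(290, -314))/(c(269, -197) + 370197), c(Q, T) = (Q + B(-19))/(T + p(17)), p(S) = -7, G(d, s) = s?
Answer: -75519943/94946088 ≈ -0.79540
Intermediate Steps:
B(I) = 52 + 4*I (B(I) = 4*(12 + (I - 1*(-1))) = 4*(12 + (I + 1)) = 4*(12 + (1 + I)) = 4*(13 + I) = 52 + 4*I)
c(Q, T) = (-24 + Q)/(-7 + T) (c(Q, T) = (Q + (52 + 4*(-19)))/(T - 7) = (Q + (52 - 76))/(-7 + T) = (Q - 24)/(-7 + T) = (-24 + Q)/(-7 + T))
n = -94946088/75519943 (n = (-465108 - 314)/((-24 + 269)/(-7 - 197) + 370197) = -465422/(245/(-204) + 370197) = -465422/(-1/204*245 + 370197) = -465422/(-245/204 + 370197) = -465422/75519943/204 = -465422*204/75519943 = -94946088/75519943 ≈ -1.2572)
1/n = 1/(-94946088/75519943) = -75519943/94946088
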